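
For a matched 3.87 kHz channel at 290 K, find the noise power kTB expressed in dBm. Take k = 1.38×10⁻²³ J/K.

−138.1 dBm

P_n = kTB = 1.38×10⁻²³ × 290 × 3.87×10³ = 1.55×10⁻¹⁷ W
In dBm: 10 log₁₀(1.55×10⁻¹⁷ / 10⁻³) = −138.1 dBm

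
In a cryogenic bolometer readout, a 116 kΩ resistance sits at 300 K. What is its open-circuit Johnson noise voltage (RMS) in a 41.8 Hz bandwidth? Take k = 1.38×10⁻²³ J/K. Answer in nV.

283 nV

V_n = √(4kTRB)
4kTRB = 4 × 1.38×10⁻²³ × 300 × 1.16×10⁵ × 4.18×10¹ = 8.03×10⁻¹⁴ V²
V_n = √(8.03×10⁻¹⁴) = 2.83×10⁻⁷ V = 283 nV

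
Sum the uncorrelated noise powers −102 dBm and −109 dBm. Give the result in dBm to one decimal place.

Convert to linear, add, convert back:
P₁ = 6.31×10⁻¹⁴ W, P₂ = 1.26×10⁻¹⁴ W
P_tot = 7.57×10⁻¹⁴ W → 10 log₁₀(P_tot / 10⁻³) = −101.2 dBm

−101.2 dBm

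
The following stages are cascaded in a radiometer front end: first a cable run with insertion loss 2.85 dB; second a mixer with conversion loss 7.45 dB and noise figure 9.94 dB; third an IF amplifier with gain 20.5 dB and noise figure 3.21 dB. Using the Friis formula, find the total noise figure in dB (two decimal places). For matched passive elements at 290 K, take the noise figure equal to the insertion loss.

14.88 dB

Convert to linear (a loss of L dB is a gain of −L dB): F_i = 10^(NF_i/10), G_i = 10^(G_i,dB/10)
  Stage 1: F_1 = 10^(2.85/10) = 1.928, G_1 = 10^(−2.85/10) = 0.5188
  Stage 2: F_2 = 10^(9.94/10) = 9.863, G_2 = 10^(−7.45/10) = 0.1799
  Stage 3: F_3 = 10^(3.21/10) = 2.094, G_3 = 10^(20.5/10) = 112.2
Friis cascade:
  F = 1.928 + (9.863 − 1)/0.5188 + (2.094 − 1)/0.09333 = 30.73
NF = 10 log₁₀(30.73) = 14.88 dB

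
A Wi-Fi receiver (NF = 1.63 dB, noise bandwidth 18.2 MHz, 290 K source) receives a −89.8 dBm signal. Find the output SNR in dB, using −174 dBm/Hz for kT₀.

10.0 dB

Noise floor: N = −174 + 10 log₁₀(B) + NF
10 log₁₀(1.82×10⁷) = 72.6 dB
N = −174 + 72.6 + 1.63 = −99.77 dBm
SNR = P_sig − N = −89.8 − (−99.77) = 9.97 dB → 10.0 dB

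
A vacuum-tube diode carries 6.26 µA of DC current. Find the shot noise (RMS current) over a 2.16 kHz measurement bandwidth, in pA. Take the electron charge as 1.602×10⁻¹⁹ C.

I_n = √(2qI·B)
2qI·B = 2 × 1.602×10⁻¹⁹ × 6.26×10⁻⁶ × 2.16×10³ = 4.33×10⁻²¹ A²
I_n = √(4.33×10⁻²¹) = 6.58×10⁻¹¹ A = 65.8 pA

65.8 pA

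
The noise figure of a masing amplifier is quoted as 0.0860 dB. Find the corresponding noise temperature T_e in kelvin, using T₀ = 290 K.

F = 10^(0.0860/10) = 1.02
T_e = (F − 1)·T₀ = (1.02 − 1) × 290 = 5.80 K

5.80 K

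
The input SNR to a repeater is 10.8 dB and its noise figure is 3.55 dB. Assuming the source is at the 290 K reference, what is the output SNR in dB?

7.25 dB

By definition F = SNR_in/SNR_out, so in dB: SNR_out = SNR_in − NF
SNR_out = 10.8 − 3.55 = 7.25 dB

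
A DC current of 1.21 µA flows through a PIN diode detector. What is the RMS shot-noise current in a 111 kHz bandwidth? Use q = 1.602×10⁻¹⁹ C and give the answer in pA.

I_n = √(2qI·B)
2qI·B = 2 × 1.602×10⁻¹⁹ × 1.21×10⁻⁶ × 1.11×10⁵ = 4.30×10⁻²⁰ A²
I_n = √(4.30×10⁻²⁰) = 2.07×10⁻¹⁰ A = 207 pA

207 pA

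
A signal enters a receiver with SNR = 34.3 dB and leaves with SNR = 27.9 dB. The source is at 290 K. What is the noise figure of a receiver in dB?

6.4 dB

NF (dB) = SNR_in(dB) − SNR_out(dB) when the source is at T₀
NF = 34.3 − 27.9 = 6.4 dB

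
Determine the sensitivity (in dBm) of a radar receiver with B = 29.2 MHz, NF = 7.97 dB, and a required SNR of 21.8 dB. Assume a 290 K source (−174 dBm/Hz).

−69.6 dBm

Sensitivity = −174 + 10 log₁₀(B) + NF + SNR_min
= −174 + 74.65 + 7.97 + 21.8
= −69.58 dBm → −69.6 dBm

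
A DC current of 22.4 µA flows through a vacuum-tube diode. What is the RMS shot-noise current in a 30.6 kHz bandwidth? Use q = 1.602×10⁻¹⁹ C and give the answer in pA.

469 pA

I_n = √(2qI·B)
2qI·B = 2 × 1.602×10⁻¹⁹ × 2.24×10⁻⁵ × 3.06×10⁴ = 2.20×10⁻¹⁹ A²
I_n = √(2.20×10⁻¹⁹) = 4.69×10⁻¹⁰ A = 469 pA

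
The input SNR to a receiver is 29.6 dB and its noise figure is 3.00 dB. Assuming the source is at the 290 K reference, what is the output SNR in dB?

By definition F = SNR_in/SNR_out, so in dB: SNR_out = SNR_in − NF
SNR_out = 29.6 − 3.00 = 26.60 dB

26.60 dB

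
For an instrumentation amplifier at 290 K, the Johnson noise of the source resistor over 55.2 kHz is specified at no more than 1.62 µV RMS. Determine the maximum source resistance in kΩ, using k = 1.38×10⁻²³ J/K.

Johnson–Nyquist: V_n = √(4kTRB) ⇒ R = V_n² / (4kTB)
4kTB = 4 × 1.38×10⁻²³ × 290 × 5.52×10⁴ = 8.84×10⁻¹⁶
R = (1.62×10⁻⁶)² / 8.84×10⁻¹⁶ = 2.97×10³ Ω = 2.97 kΩ

2.97 kΩ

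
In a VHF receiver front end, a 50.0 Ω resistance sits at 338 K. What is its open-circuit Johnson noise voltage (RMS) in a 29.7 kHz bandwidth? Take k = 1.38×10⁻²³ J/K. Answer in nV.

166 nV

V_n = √(4kTRB)
4kTRB = 4 × 1.38×10⁻²³ × 338 × 5.00×10¹ × 2.97×10⁴ = 2.77×10⁻¹⁴ V²
V_n = √(2.77×10⁻¹⁴) = 1.66×10⁻⁷ V = 166 nV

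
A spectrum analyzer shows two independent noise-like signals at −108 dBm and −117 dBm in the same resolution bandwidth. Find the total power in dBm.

−107.5 dBm

Convert to linear, add, convert back:
P₁ = 1.58×10⁻¹⁴ W, P₂ = 2.00×10⁻¹⁵ W
P_tot = 1.78×10⁻¹⁴ W → 10 log₁₀(P_tot / 10⁻³) = −107.5 dBm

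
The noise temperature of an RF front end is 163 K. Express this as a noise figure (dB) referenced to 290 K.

F = 1 + T_e/T₀ = 1 + 163/290 = 1.56207
NF = 10 log₁₀(1.56207) = 1.94 dB

1.94 dB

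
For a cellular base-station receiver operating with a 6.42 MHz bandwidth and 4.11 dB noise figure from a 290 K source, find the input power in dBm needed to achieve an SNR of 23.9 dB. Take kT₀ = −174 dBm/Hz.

Sensitivity = −174 + 10 log₁₀(B) + NF + SNR_min
= −174 + 68.08 + 4.11 + 23.9
= −77.91 dBm → −77.9 dBm

−77.9 dBm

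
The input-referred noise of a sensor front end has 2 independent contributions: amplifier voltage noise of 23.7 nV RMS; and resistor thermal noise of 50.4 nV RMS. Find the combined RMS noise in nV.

55.7 nV

Uncorrelated sources add in power (mean-square): V_tot = √(ΣV_i²)
V_tot = √[(2.37×10⁻⁸)² + (5.04×10⁻⁸)²] = 5.57×10⁻⁸ V = 55.7 nV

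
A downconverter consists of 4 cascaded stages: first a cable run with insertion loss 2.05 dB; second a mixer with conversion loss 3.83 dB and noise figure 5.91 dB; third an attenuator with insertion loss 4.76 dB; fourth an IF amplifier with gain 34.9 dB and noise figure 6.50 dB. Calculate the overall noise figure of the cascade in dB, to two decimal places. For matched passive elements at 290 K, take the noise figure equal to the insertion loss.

Convert to linear (a loss of L dB is a gain of −L dB): F_i = 10^(NF_i/10), G_i = 10^(G_i,dB/10)
  Stage 1: F_1 = 10^(2.05/10) = 1.603, G_1 = 10^(−2.05/10) = 0.6237
  Stage 2: F_2 = 10^(5.91/10) = 3.899, G_2 = 10^(−3.83/10) = 0.4140
  Stage 3: F_3 = 10^(4.76/10) = 2.992, G_3 = 10^(−4.76/10) = 0.3342
  Stage 4: F_4 = 10^(6.50/10) = 4.467, G_4 = 10^(34.9/10) = 3090
Friis cascade:
  F = 1.603 + (3.899 − 1)/0.6237 + (2.992 − 1)/0.2582 + (4.467 − 1)/0.08630 = 54.14
NF = 10 log₁₀(54.14) = 17.34 dB

17.34 dB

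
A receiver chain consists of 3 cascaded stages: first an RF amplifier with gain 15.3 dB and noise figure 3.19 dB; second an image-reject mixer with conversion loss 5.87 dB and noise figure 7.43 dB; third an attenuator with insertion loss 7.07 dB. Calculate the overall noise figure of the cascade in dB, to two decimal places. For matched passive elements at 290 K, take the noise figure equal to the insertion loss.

Convert to linear (a loss of L dB is a gain of −L dB): F_i = 10^(NF_i/10), G_i = 10^(G_i,dB/10)
  Stage 1: F_1 = 10^(3.19/10) = 2.084, G_1 = 10^(15.3/10) = 33.88
  Stage 2: F_2 = 10^(7.43/10) = 5.534, G_2 = 10^(−5.87/10) = 0.2588
  Stage 3: F_3 = 10^(7.07/10) = 5.093, G_3 = 10^(−7.07/10) = 0.1963
Friis cascade:
  F = 2.084 + (5.534 − 1)/33.88 + (5.093 − 1)/8.770 = 2.685
NF = 10 log₁₀(2.685) = 4.29 dB

4.29 dB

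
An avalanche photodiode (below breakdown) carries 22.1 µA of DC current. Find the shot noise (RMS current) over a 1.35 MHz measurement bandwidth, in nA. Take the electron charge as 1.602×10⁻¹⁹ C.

I_n = √(2qI·B)
2qI·B = 2 × 1.602×10⁻¹⁹ × 2.21×10⁻⁵ × 1.35×10⁶ = 9.56×10⁻¹⁸ A²
I_n = √(9.56×10⁻¹⁸) = 3.09×10⁻⁹ A = 3.09 nA

3.09 nA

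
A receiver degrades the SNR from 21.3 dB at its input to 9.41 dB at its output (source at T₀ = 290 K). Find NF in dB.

NF (dB) = SNR_in(dB) − SNR_out(dB) when the source is at T₀
NF = 21.3 − 9.41 = 11.89 dB

11.89 dB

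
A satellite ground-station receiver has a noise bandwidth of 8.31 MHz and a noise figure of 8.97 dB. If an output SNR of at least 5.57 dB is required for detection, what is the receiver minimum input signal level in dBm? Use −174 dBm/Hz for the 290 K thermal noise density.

−90.3 dBm

Sensitivity = −174 + 10 log₁₀(B) + NF + SNR_min
= −174 + 69.2 + 8.97 + 5.57
= −90.26 dBm → −90.3 dBm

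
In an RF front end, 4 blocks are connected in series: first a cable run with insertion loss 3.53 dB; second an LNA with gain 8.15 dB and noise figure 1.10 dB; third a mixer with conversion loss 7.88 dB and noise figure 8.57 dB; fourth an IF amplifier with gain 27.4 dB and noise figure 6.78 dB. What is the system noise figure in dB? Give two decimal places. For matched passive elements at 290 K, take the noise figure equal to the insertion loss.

11.14 dB

Convert to linear (a loss of L dB is a gain of −L dB): F_i = 10^(NF_i/10), G_i = 10^(G_i,dB/10)
  Stage 1: F_1 = 10^(3.53/10) = 2.254, G_1 = 10^(−3.53/10) = 0.4436
  Stage 2: F_2 = 10^(1.10/10) = 1.288, G_2 = 10^(8.15/10) = 6.531
  Stage 3: F_3 = 10^(8.57/10) = 7.194, G_3 = 10^(−7.88/10) = 0.1629
  Stage 4: F_4 = 10^(6.78/10) = 4.764, G_4 = 10^(27.4/10) = 549.5
Friis cascade:
  F = 2.254 + (1.288 − 1)/0.4436 + (7.194 − 1)/2.897 + (4.764 − 1)/0.4721 = 13.02
NF = 10 log₁₀(13.02) = 11.14 dB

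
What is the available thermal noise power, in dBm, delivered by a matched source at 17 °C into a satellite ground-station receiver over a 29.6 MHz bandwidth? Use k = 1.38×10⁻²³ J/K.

−99.3 dBm

T = 17 °C + 273.15 = 290.15 K
P_n = kTB = 1.38×10⁻²³ × 290.15 × 2.96×10⁷ = 1.19×10⁻¹³ W
In dBm: 10 log₁₀(1.19×10⁻¹³ / 10⁻³) = −99.3 dBm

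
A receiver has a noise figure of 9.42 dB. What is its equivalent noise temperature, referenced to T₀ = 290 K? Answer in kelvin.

2247 K

F = 10^(9.42/10) = 8.74984
T_e = (F − 1)·T₀ = (8.74984 − 1) × 290 = 2247 K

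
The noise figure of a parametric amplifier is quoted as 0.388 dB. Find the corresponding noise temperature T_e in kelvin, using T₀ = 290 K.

27.1 K

F = 10^(0.388/10) = 1.09345
T_e = (F − 1)·T₀ = (1.09345 − 1) × 290 = 27.1 K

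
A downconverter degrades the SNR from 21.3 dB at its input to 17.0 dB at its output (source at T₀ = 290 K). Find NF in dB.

NF (dB) = SNR_in(dB) − SNR_out(dB) when the source is at T₀
NF = 21.3 − 17.0 = 4.3 dB

4.3 dB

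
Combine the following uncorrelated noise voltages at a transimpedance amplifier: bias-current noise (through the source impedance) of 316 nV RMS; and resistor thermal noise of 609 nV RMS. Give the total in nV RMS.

686 nV

Uncorrelated sources add in power (mean-square): V_tot = √(ΣV_i²)
V_tot = √[(3.16×10⁻⁷)² + (6.09×10⁻⁷)²] = 6.86×10⁻⁷ V = 686 nV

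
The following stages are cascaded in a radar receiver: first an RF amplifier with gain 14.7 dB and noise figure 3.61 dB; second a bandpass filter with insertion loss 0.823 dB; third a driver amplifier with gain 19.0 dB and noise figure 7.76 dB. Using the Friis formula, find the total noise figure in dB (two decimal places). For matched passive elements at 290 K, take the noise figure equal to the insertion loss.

3.99 dB

Convert to linear (a loss of L dB is a gain of −L dB): F_i = 10^(NF_i/10), G_i = 10^(G_i,dB/10)
  Stage 1: F_1 = 10^(3.61/10) = 2.296, G_1 = 10^(14.7/10) = 29.51
  Stage 2: F_2 = 10^(0.823/10) = 1.209, G_2 = 10^(−0.823/10) = 0.8274
  Stage 3: F_3 = 10^(7.76/10) = 5.970, G_3 = 10^(19.0/10) = 79.43
Friis cascade:
  F = 2.296 + (1.209 − 1)/29.51 + (5.970 − 1)/24.42 = 2.507
NF = 10 log₁₀(2.507) = 3.99 dB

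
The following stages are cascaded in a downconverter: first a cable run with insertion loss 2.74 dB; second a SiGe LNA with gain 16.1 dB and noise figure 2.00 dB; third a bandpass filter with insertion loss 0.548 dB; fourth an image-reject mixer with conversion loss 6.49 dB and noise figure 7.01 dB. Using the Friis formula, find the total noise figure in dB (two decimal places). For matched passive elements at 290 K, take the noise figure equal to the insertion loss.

Convert to linear (a loss of L dB is a gain of −L dB): F_i = 10^(NF_i/10), G_i = 10^(G_i,dB/10)
  Stage 1: F_1 = 10^(2.74/10) = 1.879, G_1 = 10^(−2.74/10) = 0.5321
  Stage 2: F_2 = 10^(2.00/10) = 1.585, G_2 = 10^(16.1/10) = 40.74
  Stage 3: F_3 = 10^(0.548/10) = 1.134, G_3 = 10^(−0.548/10) = 0.8815
  Stage 4: F_4 = 10^(7.01/10) = 5.023, G_4 = 10^(−6.49/10) = 0.2244
Friis cascade:
  F = 1.879 + (1.585 − 1)/0.5321 + (1.134 − 1)/21.68 + (5.023 − 1)/19.11 = 3.195
NF = 10 log₁₀(3.195) = 5.05 dB

5.05 dB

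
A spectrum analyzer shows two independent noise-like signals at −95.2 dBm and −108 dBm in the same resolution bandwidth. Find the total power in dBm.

−95.0 dBm

Convert to linear, add, convert back:
P₁ = 3.02×10⁻¹³ W, P₂ = 1.58×10⁻¹⁴ W
P_tot = 3.18×10⁻¹³ W → 10 log₁₀(P_tot / 10⁻³) = −95.0 dBm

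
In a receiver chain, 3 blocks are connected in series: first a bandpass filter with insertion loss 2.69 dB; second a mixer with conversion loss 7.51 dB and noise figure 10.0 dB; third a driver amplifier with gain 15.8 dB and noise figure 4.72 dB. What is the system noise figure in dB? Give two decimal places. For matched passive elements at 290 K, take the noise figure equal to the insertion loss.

15.93 dB

Convert to linear (a loss of L dB is a gain of −L dB): F_i = 10^(NF_i/10), G_i = 10^(G_i,dB/10)
  Stage 1: F_1 = 10^(2.69/10) = 1.858, G_1 = 10^(−2.69/10) = 0.5383
  Stage 2: F_2 = 10^(10.0/10) = 10.00, G_2 = 10^(−7.51/10) = 0.1774
  Stage 3: F_3 = 10^(4.72/10) = 2.965, G_3 = 10^(15.8/10) = 38.02
Friis cascade:
  F = 1.858 + (10.00 − 1)/0.5383 + (2.965 − 1)/0.09550 = 39.15
NF = 10 log₁₀(39.15) = 15.93 dB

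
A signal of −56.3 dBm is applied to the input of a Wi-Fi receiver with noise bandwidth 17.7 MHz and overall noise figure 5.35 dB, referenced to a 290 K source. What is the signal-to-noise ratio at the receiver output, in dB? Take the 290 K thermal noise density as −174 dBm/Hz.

39.9 dB

Noise floor: N = −174 + 10 log₁₀(B) + NF
10 log₁₀(1.77×10⁷) = 72.48 dB
N = −174 + 72.48 + 5.35 = −96.17 dBm
SNR = P_sig − N = −56.3 − (−96.17) = 39.87 dB → 39.9 dB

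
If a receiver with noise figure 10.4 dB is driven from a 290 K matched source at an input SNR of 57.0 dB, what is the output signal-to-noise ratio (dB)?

46.6 dB

By definition F = SNR_in/SNR_out, so in dB: SNR_out = SNR_in − NF
SNR_out = 57.0 − 10.4 = 46.6 dB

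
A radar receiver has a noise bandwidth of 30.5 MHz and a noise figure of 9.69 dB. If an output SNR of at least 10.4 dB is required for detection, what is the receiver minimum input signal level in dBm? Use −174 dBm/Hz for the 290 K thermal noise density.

−79.1 dBm

Sensitivity = −174 + 10 log₁₀(B) + NF + SNR_min
= −174 + 74.84 + 9.69 + 10.4
= −79.07 dBm → −79.1 dBm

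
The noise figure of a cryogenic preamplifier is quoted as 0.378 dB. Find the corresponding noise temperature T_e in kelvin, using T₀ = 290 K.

F = 10^(0.378/10) = 1.09094
T_e = (F − 1)·T₀ = (1.09094 − 1) × 290 = 26.4 K

26.4 K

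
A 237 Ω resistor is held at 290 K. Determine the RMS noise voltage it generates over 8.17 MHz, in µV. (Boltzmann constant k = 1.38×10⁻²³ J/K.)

5.57 µV

V_n = √(4kTRB)
4kTRB = 4 × 1.38×10⁻²³ × 290 × 2.37×10² × 8.17×10⁶ = 3.10×10⁻¹¹ V²
V_n = √(3.10×10⁻¹¹) = 5.57×10⁻⁶ V = 5.57 µV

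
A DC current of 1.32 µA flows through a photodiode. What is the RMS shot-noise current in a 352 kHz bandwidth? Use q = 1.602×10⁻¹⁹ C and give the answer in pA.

I_n = √(2qI·B)
2qI·B = 2 × 1.602×10⁻¹⁹ × 1.32×10⁻⁶ × 3.52×10⁵ = 1.49×10⁻¹⁹ A²
I_n = √(1.49×10⁻¹⁹) = 3.86×10⁻¹⁰ A = 386 pA

386 pA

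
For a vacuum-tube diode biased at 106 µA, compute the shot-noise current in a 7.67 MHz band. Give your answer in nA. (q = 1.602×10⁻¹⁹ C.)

16.1 nA

I_n = √(2qI·B)
2qI·B = 2 × 1.602×10⁻¹⁹ × 1.06×10⁻⁴ × 7.67×10⁶ = 2.60×10⁻¹⁶ A²
I_n = √(2.60×10⁻¹⁶) = 1.61×10⁻⁸ A = 16.1 nA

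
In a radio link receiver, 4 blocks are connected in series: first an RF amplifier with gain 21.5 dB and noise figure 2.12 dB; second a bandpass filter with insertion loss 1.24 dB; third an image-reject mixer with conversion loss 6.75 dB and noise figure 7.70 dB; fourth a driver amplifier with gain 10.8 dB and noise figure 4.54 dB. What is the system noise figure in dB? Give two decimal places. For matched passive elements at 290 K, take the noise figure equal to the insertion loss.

Convert to linear (a loss of L dB is a gain of −L dB): F_i = 10^(NF_i/10), G_i = 10^(G_i,dB/10)
  Stage 1: F_1 = 10^(2.12/10) = 1.629, G_1 = 10^(21.5/10) = 141.3
  Stage 2: F_2 = 10^(1.24/10) = 1.330, G_2 = 10^(−1.24/10) = 0.7516
  Stage 3: F_3 = 10^(7.70/10) = 5.888, G_3 = 10^(−6.75/10) = 0.2113
  Stage 4: F_4 = 10^(4.54/10) = 2.844, G_4 = 10^(10.8/10) = 12.02
Friis cascade:
  F = 1.629 + (1.330 − 1)/141.3 + (5.888 − 1)/106.2 + (2.844 − 1)/22.44 = 1.760
NF = 10 log₁₀(1.760) = 2.45 dB

2.45 dB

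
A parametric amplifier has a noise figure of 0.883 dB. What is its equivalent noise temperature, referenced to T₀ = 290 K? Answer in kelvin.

65.4 K

F = 10^(0.883/10) = 1.22546
T_e = (F − 1)·T₀ = (1.22546 − 1) × 290 = 65.4 K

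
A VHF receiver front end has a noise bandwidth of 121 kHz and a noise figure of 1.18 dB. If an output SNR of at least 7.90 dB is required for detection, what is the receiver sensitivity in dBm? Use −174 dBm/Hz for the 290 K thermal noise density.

Sensitivity = −174 + 10 log₁₀(B) + NF + SNR_min
= −174 + 50.83 + 1.18 + 7.90
= −114.09 dBm → −114.1 dBm

−114.1 dBm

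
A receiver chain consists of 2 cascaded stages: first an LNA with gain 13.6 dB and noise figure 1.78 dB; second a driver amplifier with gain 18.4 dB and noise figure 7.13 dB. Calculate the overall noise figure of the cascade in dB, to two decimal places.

2.27 dB

Convert to linear (a loss of L dB is a gain of −L dB): F_i = 10^(NF_i/10), G_i = 10^(G_i,dB/10)
  Stage 1: F_1 = 10^(1.78/10) = 1.507, G_1 = 10^(13.6/10) = 22.91
  Stage 2: F_2 = 10^(7.13/10) = 5.164, G_2 = 10^(18.4/10) = 69.18
Friis cascade:
  F = 1.507 + (5.164 − 1)/22.91 = 1.688
NF = 10 log₁₀(1.688) = 2.27 dB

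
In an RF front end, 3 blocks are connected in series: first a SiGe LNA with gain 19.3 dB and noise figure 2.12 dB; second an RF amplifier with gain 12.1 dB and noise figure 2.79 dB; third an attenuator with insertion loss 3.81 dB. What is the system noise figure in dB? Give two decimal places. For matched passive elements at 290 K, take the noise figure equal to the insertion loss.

2.15 dB

Convert to linear (a loss of L dB is a gain of −L dB): F_i = 10^(NF_i/10), G_i = 10^(G_i,dB/10)
  Stage 1: F_1 = 10^(2.12/10) = 1.629, G_1 = 10^(19.3/10) = 85.11
  Stage 2: F_2 = 10^(2.79/10) = 1.901, G_2 = 10^(12.1/10) = 16.22
  Stage 3: F_3 = 10^(3.81/10) = 2.404, G_3 = 10^(−3.81/10) = 0.4159
Friis cascade:
  F = 1.629 + (1.901 − 1)/85.11 + (2.404 − 1)/1380 = 1.641
NF = 10 log₁₀(1.641) = 2.15 dB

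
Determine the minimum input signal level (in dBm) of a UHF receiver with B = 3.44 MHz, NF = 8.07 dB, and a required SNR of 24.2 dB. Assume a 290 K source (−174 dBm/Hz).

−76.4 dBm

Sensitivity = −174 + 10 log₁₀(B) + NF + SNR_min
= −174 + 65.37 + 8.07 + 24.2
= −76.36 dBm → −76.4 dBm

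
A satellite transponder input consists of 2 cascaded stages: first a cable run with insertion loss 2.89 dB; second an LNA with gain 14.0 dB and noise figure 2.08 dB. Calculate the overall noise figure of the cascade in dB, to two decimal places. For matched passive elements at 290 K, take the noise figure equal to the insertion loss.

4.97 dB

Convert to linear (a loss of L dB is a gain of −L dB): F_i = 10^(NF_i/10), G_i = 10^(G_i,dB/10)
  Stage 1: F_1 = 10^(2.89/10) = 1.945, G_1 = 10^(−2.89/10) = 0.5140
  Stage 2: F_2 = 10^(2.08/10) = 1.614, G_2 = 10^(14.0/10) = 25.12
Friis cascade:
  F = 1.945 + (1.614 − 1)/0.5140 = 3.141
NF = 10 log₁₀(3.141) = 4.97 dB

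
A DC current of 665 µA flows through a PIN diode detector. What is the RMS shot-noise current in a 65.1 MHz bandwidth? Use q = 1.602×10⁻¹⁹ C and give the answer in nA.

I_n = √(2qI·B)
2qI·B = 2 × 1.602×10⁻¹⁹ × 6.65×10⁻⁴ × 6.51×10⁷ = 1.39×10⁻¹⁴ A²
I_n = √(1.39×10⁻¹⁴) = 1.18×10⁻⁷ A = 118 nA

118 nA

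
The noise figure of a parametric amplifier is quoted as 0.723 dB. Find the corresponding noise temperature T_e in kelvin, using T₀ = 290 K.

F = 10^(0.723/10) = 1.18114
T_e = (F − 1)·T₀ = (1.18114 − 1) × 290 = 52.5 K

52.5 K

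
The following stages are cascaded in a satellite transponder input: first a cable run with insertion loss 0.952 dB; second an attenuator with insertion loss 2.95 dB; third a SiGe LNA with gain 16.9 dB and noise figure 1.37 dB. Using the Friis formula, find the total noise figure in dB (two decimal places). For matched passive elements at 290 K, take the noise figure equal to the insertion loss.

5.27 dB

Convert to linear (a loss of L dB is a gain of −L dB): F_i = 10^(NF_i/10), G_i = 10^(G_i,dB/10)
  Stage 1: F_1 = 10^(0.952/10) = 1.245, G_1 = 10^(−0.952/10) = 0.8032
  Stage 2: F_2 = 10^(2.95/10) = 1.972, G_2 = 10^(−2.95/10) = 0.5070
  Stage 3: F_3 = 10^(1.37/10) = 1.371, G_3 = 10^(16.9/10) = 48.98
Friis cascade:
  F = 1.245 + (1.972 − 1)/0.8032 + (1.371 − 1)/0.4072 = 3.367
NF = 10 log₁₀(3.367) = 5.27 dB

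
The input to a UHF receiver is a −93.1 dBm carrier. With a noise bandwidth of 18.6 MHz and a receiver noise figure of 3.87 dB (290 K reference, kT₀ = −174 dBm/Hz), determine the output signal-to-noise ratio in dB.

4.3 dB

Noise floor: N = −174 + 10 log₁₀(B) + NF
10 log₁₀(1.86×10⁷) = 72.7 dB
N = −174 + 72.7 + 3.87 = −97.43 dBm
SNR = P_sig − N = −93.1 − (−97.43) = 4.33 dB → 4.3 dB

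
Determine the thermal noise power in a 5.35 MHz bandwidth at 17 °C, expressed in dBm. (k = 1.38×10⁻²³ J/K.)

−106.7 dBm

T = 17 °C + 273.15 = 290.15 K
P_n = kTB = 1.38×10⁻²³ × 290.15 × 5.35×10⁶ = 2.14×10⁻¹⁴ W
In dBm: 10 log₁₀(2.14×10⁻¹⁴ / 10⁻³) = −106.7 dBm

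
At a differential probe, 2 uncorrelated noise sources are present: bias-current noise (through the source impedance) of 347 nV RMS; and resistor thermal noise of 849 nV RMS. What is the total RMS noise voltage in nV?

Uncorrelated sources add in power (mean-square): V_tot = √(ΣV_i²)
V_tot = √[(3.47×10⁻⁷)² + (8.49×10⁻⁷)²] = 9.17×10⁻⁷ V = 917 nV

917 nV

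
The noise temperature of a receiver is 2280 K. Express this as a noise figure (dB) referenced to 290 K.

9.48 dB

F = 1 + T_e/T₀ = 1 + 2280/290 = 8.86207
NF = 10 log₁₀(8.86207) = 9.48 dB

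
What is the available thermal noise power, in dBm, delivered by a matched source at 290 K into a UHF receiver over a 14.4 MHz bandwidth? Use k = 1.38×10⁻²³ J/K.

P_n = kTB = 1.38×10⁻²³ × 290 × 1.44×10⁷ = 5.76×10⁻¹⁴ W
In dBm: 10 log₁₀(5.76×10⁻¹⁴ / 10⁻³) = −102.4 dBm

−102.4 dBm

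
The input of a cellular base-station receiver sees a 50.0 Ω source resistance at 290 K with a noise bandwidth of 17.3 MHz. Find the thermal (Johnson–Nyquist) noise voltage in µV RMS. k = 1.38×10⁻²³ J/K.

3.72 µV

V_n = √(4kTRB)
4kTRB = 4 × 1.38×10⁻²³ × 290 × 5.00×10¹ × 1.73×10⁷ = 1.38×10⁻¹¹ V²
V_n = √(1.38×10⁻¹¹) = 3.72×10⁻⁶ V = 3.72 µV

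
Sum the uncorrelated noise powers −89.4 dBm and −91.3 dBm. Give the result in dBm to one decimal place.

Convert to linear, add, convert back:
P₁ = 1.15×10⁻¹² W, P₂ = 7.41×10⁻¹³ W
P_tot = 1.89×10⁻¹² W → 10 log₁₀(P_tot / 10⁻³) = −87.2 dBm

−87.2 dBm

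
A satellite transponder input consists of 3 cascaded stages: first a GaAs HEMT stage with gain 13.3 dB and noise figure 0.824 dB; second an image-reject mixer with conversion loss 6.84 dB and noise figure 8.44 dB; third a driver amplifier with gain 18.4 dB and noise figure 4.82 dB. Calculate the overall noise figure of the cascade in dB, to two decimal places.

Convert to linear (a loss of L dB is a gain of −L dB): F_i = 10^(NF_i/10), G_i = 10^(G_i,dB/10)
  Stage 1: F_1 = 10^(0.824/10) = 1.209, G_1 = 10^(13.3/10) = 21.38
  Stage 2: F_2 = 10^(8.44/10) = 6.982, G_2 = 10^(−6.84/10) = 0.2070
  Stage 3: F_3 = 10^(4.82/10) = 3.034, G_3 = 10^(18.4/10) = 69.18
Friis cascade:
  F = 1.209 + (6.982 − 1)/21.38 + (3.034 − 1)/4.426 = 1.948
NF = 10 log₁₀(1.948) = 2.90 dB

2.90 dB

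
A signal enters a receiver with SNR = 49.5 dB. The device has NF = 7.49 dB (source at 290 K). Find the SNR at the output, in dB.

42.01 dB

By definition F = SNR_in/SNR_out, so in dB: SNR_out = SNR_in − NF
SNR_out = 49.5 − 7.49 = 42.01 dB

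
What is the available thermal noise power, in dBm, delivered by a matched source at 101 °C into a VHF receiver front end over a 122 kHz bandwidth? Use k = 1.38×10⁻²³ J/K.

−122.0 dBm

T = 101 °C + 273.15 = 374.15 K
P_n = kTB = 1.38×10⁻²³ × 374.15 × 1.22×10⁵ = 6.30×10⁻¹⁶ W
In dBm: 10 log₁₀(6.30×10⁻¹⁶ / 10⁻³) = −122.0 dBm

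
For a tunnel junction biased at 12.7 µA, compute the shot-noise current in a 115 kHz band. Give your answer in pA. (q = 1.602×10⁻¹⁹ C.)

I_n = √(2qI·B)
2qI·B = 2 × 1.602×10⁻¹⁹ × 1.27×10⁻⁵ × 1.15×10⁵ = 4.68×10⁻¹⁹ A²
I_n = √(4.68×10⁻¹⁹) = 6.84×10⁻¹⁰ A = 684 pA

684 pA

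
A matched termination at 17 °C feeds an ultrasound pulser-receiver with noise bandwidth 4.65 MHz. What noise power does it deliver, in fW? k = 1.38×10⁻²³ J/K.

18.6 fW

T = 17 °C + 273.15 = 290.15 K
P_n = kTB = 1.38×10⁻²³ × 290.15 × 4.65×10⁶ = 1.86×10⁻¹⁴ W = 18.6 fW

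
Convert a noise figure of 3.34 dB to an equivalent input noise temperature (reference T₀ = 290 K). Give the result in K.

336 K

F = 10^(3.34/10) = 2.15774
T_e = (F − 1)·T₀ = (2.15774 − 1) × 290 = 336 K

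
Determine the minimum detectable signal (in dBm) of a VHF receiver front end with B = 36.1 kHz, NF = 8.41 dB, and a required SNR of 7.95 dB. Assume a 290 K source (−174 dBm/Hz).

Sensitivity = −174 + 10 log₁₀(B) + NF + SNR_min
= −174 + 45.58 + 8.41 + 7.95
= −112.06 dBm → −112.1 dBm

−112.1 dBm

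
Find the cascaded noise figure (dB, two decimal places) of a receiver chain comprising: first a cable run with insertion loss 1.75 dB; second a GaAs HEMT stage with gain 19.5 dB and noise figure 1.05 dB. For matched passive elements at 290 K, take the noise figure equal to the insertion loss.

Convert to linear (a loss of L dB is a gain of −L dB): F_i = 10^(NF_i/10), G_i = 10^(G_i,dB/10)
  Stage 1: F_1 = 10^(1.75/10) = 1.496, G_1 = 10^(−1.75/10) = 0.6683
  Stage 2: F_2 = 10^(1.05/10) = 1.274, G_2 = 10^(19.5/10) = 89.13
Friis cascade:
  F = 1.496 + (1.274 − 1)/0.6683 = 1.905
NF = 10 log₁₀(1.905) = 2.80 dB

2.80 dB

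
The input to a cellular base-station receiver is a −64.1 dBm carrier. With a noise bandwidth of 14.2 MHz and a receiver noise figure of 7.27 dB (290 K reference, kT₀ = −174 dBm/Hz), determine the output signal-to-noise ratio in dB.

31.1 dB

Noise floor: N = −174 + 10 log₁₀(B) + NF
10 log₁₀(1.42×10⁷) = 71.52 dB
N = −174 + 71.52 + 7.27 = −95.21 dBm
SNR = P_sig − N = −64.1 − (−95.21) = 31.11 dB → 31.1 dB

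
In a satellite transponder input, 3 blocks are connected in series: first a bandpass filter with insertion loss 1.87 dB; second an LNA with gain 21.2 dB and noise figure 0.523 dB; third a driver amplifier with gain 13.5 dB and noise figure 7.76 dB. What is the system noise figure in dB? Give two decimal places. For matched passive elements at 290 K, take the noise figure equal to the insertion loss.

Convert to linear (a loss of L dB is a gain of −L dB): F_i = 10^(NF_i/10), G_i = 10^(G_i,dB/10)
  Stage 1: F_1 = 10^(1.87/10) = 1.538, G_1 = 10^(−1.87/10) = 0.6501
  Stage 2: F_2 = 10^(0.523/10) = 1.128, G_2 = 10^(21.2/10) = 131.8
  Stage 3: F_3 = 10^(7.76/10) = 5.970, G_3 = 10^(13.5/10) = 22.39
Friis cascade:
  F = 1.538 + (1.128 − 1)/0.6501 + (5.970 − 1)/85.70 = 1.793
NF = 10 log₁₀(1.793) = 2.54 dB

2.54 dB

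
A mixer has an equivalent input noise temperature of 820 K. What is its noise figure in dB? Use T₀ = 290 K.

5.83 dB

F = 1 + T_e/T₀ = 1 + 820/290 = 3.82759
NF = 10 log₁₀(3.82759) = 5.83 dB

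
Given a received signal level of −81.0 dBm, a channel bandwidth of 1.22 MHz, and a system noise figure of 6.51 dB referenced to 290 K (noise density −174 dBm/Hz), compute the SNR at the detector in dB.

Noise floor: N = −174 + 10 log₁₀(B) + NF
10 log₁₀(1.22×10⁶) = 60.86 dB
N = −174 + 60.86 + 6.51 = −106.63 dBm
SNR = P_sig − N = −81.0 − (−106.63) = 25.63 dB → 25.6 dB

25.6 dB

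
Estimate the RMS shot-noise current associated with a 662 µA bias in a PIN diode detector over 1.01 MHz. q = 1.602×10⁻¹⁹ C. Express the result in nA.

I_n = √(2qI·B)
2qI·B = 2 × 1.602×10⁻¹⁹ × 6.62×10⁻⁴ × 1.01×10⁶ = 2.14×10⁻¹⁶ A²
I_n = √(2.14×10⁻¹⁶) = 1.46×10⁻⁸ A = 14.6 nA

14.6 nA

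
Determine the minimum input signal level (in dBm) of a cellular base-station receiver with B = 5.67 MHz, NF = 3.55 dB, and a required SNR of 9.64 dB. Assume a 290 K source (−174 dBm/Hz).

−93.3 dBm

Sensitivity = −174 + 10 log₁₀(B) + NF + SNR_min
= −174 + 67.54 + 3.55 + 9.64
= −93.27 dBm → −93.3 dBm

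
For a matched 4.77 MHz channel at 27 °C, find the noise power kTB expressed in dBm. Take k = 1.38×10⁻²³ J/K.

−107.0 dBm

T = 27 °C + 273.15 = 300.15 K
P_n = kTB = 1.38×10⁻²³ × 300.15 × 4.77×10⁶ = 1.98×10⁻¹⁴ W
In dBm: 10 log₁₀(1.98×10⁻¹⁴ / 10⁻³) = −107.0 dBm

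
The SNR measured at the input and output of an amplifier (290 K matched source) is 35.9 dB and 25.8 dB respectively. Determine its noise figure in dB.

10.1 dB

NF (dB) = SNR_in(dB) − SNR_out(dB) when the source is at T₀
NF = 35.9 − 25.8 = 10.1 dB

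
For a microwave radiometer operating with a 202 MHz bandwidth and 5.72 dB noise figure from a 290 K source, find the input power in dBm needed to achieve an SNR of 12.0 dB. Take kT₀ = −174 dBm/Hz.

Sensitivity = −174 + 10 log₁₀(B) + NF + SNR_min
= −174 + 83.05 + 5.72 + 12.0
= −73.23 dBm → −73.2 dBm

−73.2 dBm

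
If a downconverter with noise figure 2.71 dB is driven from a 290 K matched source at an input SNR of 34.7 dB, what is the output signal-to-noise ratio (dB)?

By definition F = SNR_in/SNR_out, so in dB: SNR_out = SNR_in − NF
SNR_out = 34.7 − 2.71 = 31.99 dB

31.99 dB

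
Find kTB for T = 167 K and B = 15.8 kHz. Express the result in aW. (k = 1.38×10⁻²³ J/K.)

P_n = kTB = 1.38×10⁻²³ × 167 × 1.58×10⁴ = 3.64×10⁻¹⁷ W = 36.4 aW

36.4 aW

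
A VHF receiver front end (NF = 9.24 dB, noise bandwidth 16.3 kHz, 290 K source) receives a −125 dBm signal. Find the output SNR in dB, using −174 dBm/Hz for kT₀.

−2.4 dB

Noise floor: N = −174 + 10 log₁₀(B) + NF
10 log₁₀(1.63×10⁴) = 42.12 dB
N = −174 + 42.12 + 9.24 = −122.64 dBm
SNR = P_sig − N = −125 − (−122.64) = −2.36 dB → −2.4 dB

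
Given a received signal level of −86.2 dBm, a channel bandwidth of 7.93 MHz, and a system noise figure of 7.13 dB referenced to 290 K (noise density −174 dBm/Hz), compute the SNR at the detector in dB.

Noise floor: N = −174 + 10 log₁₀(B) + NF
10 log₁₀(7.93×10⁶) = 68.99 dB
N = −174 + 68.99 + 7.13 = −97.88 dBm
SNR = P_sig − N = −86.2 − (−97.88) = 11.68 dB → 11.7 dB

11.7 dB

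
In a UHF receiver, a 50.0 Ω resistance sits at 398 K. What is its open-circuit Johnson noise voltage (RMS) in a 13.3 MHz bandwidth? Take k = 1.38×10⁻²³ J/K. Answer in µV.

3.82 µV

V_n = √(4kTRB)
4kTRB = 4 × 1.38×10⁻²³ × 398 × 5.00×10¹ × 1.33×10⁷ = 1.46×10⁻¹¹ V²
V_n = √(1.46×10⁻¹¹) = 3.82×10⁻⁶ V = 3.82 µV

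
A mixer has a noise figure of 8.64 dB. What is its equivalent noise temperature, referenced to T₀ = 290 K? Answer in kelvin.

F = 10^(8.64/10) = 7.31139
T_e = (F − 1)·T₀ = (7.31139 − 1) × 290 = 1830 K

1830 K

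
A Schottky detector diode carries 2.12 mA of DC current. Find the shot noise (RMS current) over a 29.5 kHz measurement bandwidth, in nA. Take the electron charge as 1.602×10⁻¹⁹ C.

I_n = √(2qI·B)
2qI·B = 2 × 1.602×10⁻¹⁹ × 2.12×10⁻³ × 2.95×10⁴ = 2.00×10⁻¹⁷ A²
I_n = √(2.00×10⁻¹⁷) = 4.48×10⁻⁹ A = 4.48 nA

4.48 nA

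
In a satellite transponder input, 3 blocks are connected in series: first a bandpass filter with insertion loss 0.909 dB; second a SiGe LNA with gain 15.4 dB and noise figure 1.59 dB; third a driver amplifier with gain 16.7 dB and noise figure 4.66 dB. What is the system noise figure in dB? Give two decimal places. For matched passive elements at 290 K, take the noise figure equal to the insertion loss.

Convert to linear (a loss of L dB is a gain of −L dB): F_i = 10^(NF_i/10), G_i = 10^(G_i,dB/10)
  Stage 1: F_1 = 10^(0.909/10) = 1.233, G_1 = 10^(−0.909/10) = 0.8111
  Stage 2: F_2 = 10^(1.59/10) = 1.442, G_2 = 10^(15.4/10) = 34.67
  Stage 3: F_3 = 10^(4.66/10) = 2.924, G_3 = 10^(16.7/10) = 46.77
Friis cascade:
  F = 1.233 + (1.442 − 1)/0.8111 + (2.924 − 1)/28.13 = 1.846
NF = 10 log₁₀(1.846) = 2.66 dB

2.66 dB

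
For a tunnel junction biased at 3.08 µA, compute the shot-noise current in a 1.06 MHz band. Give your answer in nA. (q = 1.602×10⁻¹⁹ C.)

I_n = √(2qI·B)
2qI·B = 2 × 1.602×10⁻¹⁹ × 3.08×10⁻⁶ × 1.06×10⁶ = 1.05×10⁻¹⁸ A²
I_n = √(1.05×10⁻¹⁸) = 1.02×10⁻⁹ A = 1.02 nA

1.02 nA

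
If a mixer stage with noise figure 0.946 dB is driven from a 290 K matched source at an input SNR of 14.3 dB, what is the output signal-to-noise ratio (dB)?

13.354 dB

By definition F = SNR_in/SNR_out, so in dB: SNR_out = SNR_in − NF
SNR_out = 14.3 − 0.946 = 13.354 dB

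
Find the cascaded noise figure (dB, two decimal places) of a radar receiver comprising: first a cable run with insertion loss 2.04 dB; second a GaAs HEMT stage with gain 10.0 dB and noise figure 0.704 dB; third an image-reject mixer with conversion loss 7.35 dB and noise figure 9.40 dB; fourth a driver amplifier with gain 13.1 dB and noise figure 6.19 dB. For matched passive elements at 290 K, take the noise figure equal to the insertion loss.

7.68 dB

Convert to linear (a loss of L dB is a gain of −L dB): F_i = 10^(NF_i/10), G_i = 10^(G_i,dB/10)
  Stage 1: F_1 = 10^(2.04/10) = 1.600, G_1 = 10^(−2.04/10) = 0.6252
  Stage 2: F_2 = 10^(0.704/10) = 1.176, G_2 = 10^(10.0/10) = 10.00
  Stage 3: F_3 = 10^(9.40/10) = 8.710, G_3 = 10^(−7.35/10) = 0.1841
  Stage 4: F_4 = 10^(6.19/10) = 4.159, G_4 = 10^(13.1/10) = 20.42
Friis cascade:
  F = 1.600 + (1.176 − 1)/0.6252 + (8.710 − 1)/6.252 + (4.159 − 1)/1.151 = 5.859
NF = 10 log₁₀(5.859) = 7.68 dB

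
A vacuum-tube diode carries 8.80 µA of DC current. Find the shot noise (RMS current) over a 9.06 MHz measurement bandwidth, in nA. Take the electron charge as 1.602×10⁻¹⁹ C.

5.05 nA

I_n = √(2qI·B)
2qI·B = 2 × 1.602×10⁻¹⁹ × 8.80×10⁻⁶ × 9.06×10⁶ = 2.55×10⁻¹⁷ A²
I_n = √(2.55×10⁻¹⁷) = 5.05×10⁻⁹ A = 5.05 nA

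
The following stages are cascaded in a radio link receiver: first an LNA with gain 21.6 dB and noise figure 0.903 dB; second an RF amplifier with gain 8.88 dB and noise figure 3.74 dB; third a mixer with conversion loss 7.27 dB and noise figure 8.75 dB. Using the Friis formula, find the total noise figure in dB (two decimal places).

0.96 dB

Convert to linear (a loss of L dB is a gain of −L dB): F_i = 10^(NF_i/10), G_i = 10^(G_i,dB/10)
  Stage 1: F_1 = 10^(0.903/10) = 1.231, G_1 = 10^(21.6/10) = 144.5
  Stage 2: F_2 = 10^(3.74/10) = 2.366, G_2 = 10^(8.88/10) = 7.727
  Stage 3: F_3 = 10^(8.75/10) = 7.499, G_3 = 10^(−7.27/10) = 0.1875
Friis cascade:
  F = 1.231 + (2.366 − 1)/144.5 + (7.499 − 1)/1117 = 1.246
NF = 10 log₁₀(1.246) = 0.96 dB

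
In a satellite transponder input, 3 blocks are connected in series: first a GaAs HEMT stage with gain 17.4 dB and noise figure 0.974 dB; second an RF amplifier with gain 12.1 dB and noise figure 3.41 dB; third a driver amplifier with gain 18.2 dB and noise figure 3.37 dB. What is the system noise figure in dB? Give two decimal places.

Convert to linear (a loss of L dB is a gain of −L dB): F_i = 10^(NF_i/10), G_i = 10^(G_i,dB/10)
  Stage 1: F_1 = 10^(0.974/10) = 1.251, G_1 = 10^(17.4/10) = 54.95
  Stage 2: F_2 = 10^(3.41/10) = 2.193, G_2 = 10^(12.1/10) = 16.22
  Stage 3: F_3 = 10^(3.37/10) = 2.173, G_3 = 10^(18.2/10) = 66.07
Friis cascade:
  F = 1.251 + (2.193 − 1)/54.95 + (2.173 − 1)/891.3 = 1.274
NF = 10 log₁₀(1.274) = 1.05 dB

1.05 dB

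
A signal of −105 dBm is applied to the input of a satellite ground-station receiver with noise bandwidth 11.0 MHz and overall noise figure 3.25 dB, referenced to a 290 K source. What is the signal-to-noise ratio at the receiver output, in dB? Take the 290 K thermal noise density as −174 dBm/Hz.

Noise floor: N = −174 + 10 log₁₀(B) + NF
10 log₁₀(1.10×10⁷) = 70.41 dB
N = −174 + 70.41 + 3.25 = −100.34 dBm
SNR = P_sig − N = −105 − (−100.34) = −4.66 dB → −4.7 dB

−4.7 dB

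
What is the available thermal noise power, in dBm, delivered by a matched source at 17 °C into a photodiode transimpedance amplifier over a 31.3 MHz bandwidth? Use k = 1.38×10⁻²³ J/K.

T = 17 °C + 273.15 = 290.15 K
P_n = kTB = 1.38×10⁻²³ × 290.15 × 3.13×10⁷ = 1.25×10⁻¹³ W
In dBm: 10 log₁₀(1.25×10⁻¹³ / 10⁻³) = −99.0 dBm

−99.0 dBm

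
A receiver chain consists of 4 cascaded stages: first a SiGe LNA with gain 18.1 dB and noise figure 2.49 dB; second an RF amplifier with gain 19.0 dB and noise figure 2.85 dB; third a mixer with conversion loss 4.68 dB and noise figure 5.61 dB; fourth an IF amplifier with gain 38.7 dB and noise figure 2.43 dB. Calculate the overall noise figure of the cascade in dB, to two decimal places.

Convert to linear (a loss of L dB is a gain of −L dB): F_i = 10^(NF_i/10), G_i = 10^(G_i,dB/10)
  Stage 1: F_1 = 10^(2.49/10) = 1.774, G_1 = 10^(18.1/10) = 64.57
  Stage 2: F_2 = 10^(2.85/10) = 1.928, G_2 = 10^(19.0/10) = 79.43
  Stage 3: F_3 = 10^(5.61/10) = 3.639, G_3 = 10^(−4.68/10) = 0.3404
  Stage 4: F_4 = 10^(2.43/10) = 1.750, G_4 = 10^(38.7/10) = 7413
Friis cascade:
  F = 1.774 + (1.928 − 1)/64.57 + (3.639 − 1)/5129 + (1.750 − 1)/1746 = 1.789
NF = 10 log₁₀(1.789) = 2.53 dB

2.53 dB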